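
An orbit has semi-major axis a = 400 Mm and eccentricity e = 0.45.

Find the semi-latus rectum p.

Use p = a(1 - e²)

Convert to SI: a = 400 Mm = 4e+08 m.
p = a (1 − e²).
p = 4e+08 · (1 − (0.45)²) = 4e+08 · 0.7975 ≈ 3.19e+08 m = 319 Mm.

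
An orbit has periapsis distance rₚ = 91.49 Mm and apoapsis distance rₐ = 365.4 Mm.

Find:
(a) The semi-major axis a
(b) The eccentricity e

Convert to SI: rₚ = 91.49 Mm = 9.149e+07 m; rₐ = 365.4 Mm = 3.654e+08 m.
(a) a = (rₚ + rₐ) / 2 = (9.149e+07 + 3.654e+08) / 2 ≈ 2.284e+08 m = 228.4 Mm.
(b) e = (rₐ − rₚ) / (rₐ + rₚ) = (3.654e+08 − 9.149e+07) / (3.654e+08 + 9.149e+07) ≈ 0.5995.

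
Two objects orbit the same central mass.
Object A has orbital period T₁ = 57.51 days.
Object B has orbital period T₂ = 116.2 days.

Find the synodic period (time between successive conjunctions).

Convert to SI: T₁ = 57.51 days = 4.96886e+06 s; T₂ = 116.2 days = 1.00397e+07 s.
T_syn = |T₁ · T₂ / (T₁ − T₂)|.
T_syn = |4.96886e+06 · 1.00397e+07 / (4.96886e+06 − 1.00397e+07)| s ≈ 9.838e+06 s = 113.9 days.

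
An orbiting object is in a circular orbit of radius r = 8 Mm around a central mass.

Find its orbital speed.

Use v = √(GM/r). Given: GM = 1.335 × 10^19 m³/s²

Convert to SI: r = 8 Mm = 8e+06 m.
For a circular orbit, gravity supplies the centripetal force, so v = √(GM / r).
v = √(1.335e+19 / 8e+06) m/s ≈ 1.292e+06 m/s = 1292 km/s.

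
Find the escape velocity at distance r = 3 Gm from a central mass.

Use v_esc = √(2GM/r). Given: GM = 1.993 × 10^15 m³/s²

Convert to SI: r = 3 Gm = 3e+09 m.
Escape velocity comes from setting total energy to zero: ½v² − GM/r = 0 ⇒ v_esc = √(2GM / r).
v_esc = √(2 · 1.993e+15 / 3e+09) m/s ≈ 1153 m/s = 1.153 km/s.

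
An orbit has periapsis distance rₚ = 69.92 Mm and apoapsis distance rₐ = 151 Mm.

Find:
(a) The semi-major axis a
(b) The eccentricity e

Convert to SI: rₚ = 69.92 Mm = 6.992e+07 m; rₐ = 151 Mm = 1.51e+08 m.
(a) a = (rₚ + rₐ) / 2 = (6.992e+07 + 1.51e+08) / 2 ≈ 1.105e+08 m = 110.5 Mm.
(b) e = (rₐ − rₚ) / (rₐ + rₚ) = (1.51e+08 − 6.992e+07) / (1.51e+08 + 6.992e+07) ≈ 0.367.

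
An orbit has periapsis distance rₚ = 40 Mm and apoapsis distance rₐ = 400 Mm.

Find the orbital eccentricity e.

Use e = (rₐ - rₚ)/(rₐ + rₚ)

Convert to SI: rₚ = 40 Mm = 4e+07 m; rₐ = 400 Mm = 4e+08 m.
e = (rₐ − rₚ) / (rₐ + rₚ).
e = (4e+08 − 4e+07) / (4e+08 + 4e+07) = 3.6e+08 / 4.4e+08 ≈ 0.8182.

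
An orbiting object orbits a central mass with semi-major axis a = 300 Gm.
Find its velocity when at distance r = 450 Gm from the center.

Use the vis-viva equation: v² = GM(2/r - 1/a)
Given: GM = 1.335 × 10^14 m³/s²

Convert to SI: a = 300 Gm = 3e+11 m; r = 450 Gm = 4.5e+11 m.
Vis-viva: v = √(GM · (2/r − 1/a)).
2/r − 1/a = 2/4.5e+11 − 1/3e+11 = 1.11111e-12 m⁻¹.
v = √(1.335e+14 · 1.11111e-12) m/s ≈ 12.18 m/s = 12.18 m/s.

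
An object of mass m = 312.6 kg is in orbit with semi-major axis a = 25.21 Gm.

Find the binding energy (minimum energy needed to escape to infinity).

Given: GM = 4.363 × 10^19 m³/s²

Convert to SI: a = 25.21 Gm = 2.521e+10 m.
Total orbital energy is E = −GMm/(2a); binding energy is E_bind = −E = GMm/(2a).
E_bind = 4.363e+19 · 312.6 / (2 · 2.521e+10) J ≈ 2.705e+11 J = 270.5 GJ.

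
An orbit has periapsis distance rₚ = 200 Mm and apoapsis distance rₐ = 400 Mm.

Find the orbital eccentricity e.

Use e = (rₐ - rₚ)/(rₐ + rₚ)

Convert to SI: rₚ = 200 Mm = 2e+08 m; rₐ = 400 Mm = 4e+08 m.
e = (rₐ − rₚ) / (rₐ + rₚ).
e = (4e+08 − 2e+08) / (4e+08 + 2e+08) = 2e+08 / 6e+08 ≈ 0.3333.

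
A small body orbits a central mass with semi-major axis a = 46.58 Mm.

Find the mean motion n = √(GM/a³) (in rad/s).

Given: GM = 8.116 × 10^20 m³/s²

Convert to SI: a = 46.58 Mm = 4.658e+07 m.
n = √(GM / a³).
n = √(8.116e+20 / (4.658e+07)³) rad/s ≈ 0.08961 rad/s.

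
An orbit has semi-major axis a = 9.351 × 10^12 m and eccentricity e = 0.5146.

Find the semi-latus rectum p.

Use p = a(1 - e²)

p = a (1 − e²).
p = 9.351e+12 · (1 − (0.5146)²) = 9.351e+12 · 0.735187 ≈ 6.875e+12 m = 6.875 × 10^12 m.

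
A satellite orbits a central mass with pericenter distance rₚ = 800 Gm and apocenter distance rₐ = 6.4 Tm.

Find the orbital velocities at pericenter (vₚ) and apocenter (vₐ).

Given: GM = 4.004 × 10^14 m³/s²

Convert to SI: rₚ = 800 Gm = 8e+11 m; rₐ = 6.4 Tm = 6.4e+12 m.
Use the vis-viva equation v² = GM(2/r − 1/a) with a = (rₚ + rₐ)/2 = (8e+11 + 6.4e+12)/2 = 3.6e+12 m.
vₚ = √(GM · (2/rₚ − 1/a)) = √(4.004e+14 · (2/8e+11 − 1/3.6e+12)) m/s ≈ 29.83 m/s = 29.83 m/s.
vₐ = √(GM · (2/rₐ − 1/a)) = √(4.004e+14 · (2/6.4e+12 − 1/3.6e+12)) m/s ≈ 3.729 m/s = 3.729 m/s.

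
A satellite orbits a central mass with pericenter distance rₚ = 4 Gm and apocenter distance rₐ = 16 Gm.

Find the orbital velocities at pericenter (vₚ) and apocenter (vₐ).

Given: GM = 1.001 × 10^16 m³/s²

Convert to SI: rₚ = 4 Gm = 4e+09 m; rₐ = 16 Gm = 1.6e+10 m.
Use the vis-viva equation v² = GM(2/r − 1/a) with a = (rₚ + rₐ)/2 = (4e+09 + 1.6e+10)/2 = 1e+10 m.
vₚ = √(GM · (2/rₚ − 1/a)) = √(1.001e+16 · (2/4e+09 − 1/1e+10)) m/s ≈ 2001 m/s = 2.001 km/s.
vₐ = √(GM · (2/rₐ − 1/a)) = √(1.001e+16 · (2/1.6e+10 − 1/1e+10)) m/s ≈ 500.2 m/s = 500.2 m/s.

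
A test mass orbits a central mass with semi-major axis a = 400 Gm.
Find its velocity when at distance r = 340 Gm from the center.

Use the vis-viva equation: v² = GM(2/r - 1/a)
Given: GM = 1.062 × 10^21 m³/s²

Convert to SI: a = 400 Gm = 4e+11 m; r = 340 Gm = 3.4e+11 m.
Vis-viva: v = √(GM · (2/r − 1/a)).
2/r − 1/a = 2/3.4e+11 − 1/4e+11 = 3.38235e-12 m⁻¹.
v = √(1.062e+21 · 3.38235e-12) m/s ≈ 5.993e+04 m/s = 59.93 km/s.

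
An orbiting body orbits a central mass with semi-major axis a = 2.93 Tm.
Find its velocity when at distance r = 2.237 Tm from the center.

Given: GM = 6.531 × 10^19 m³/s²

Convert to SI: a = 2.93 Tm = 2.93e+12 m; r = 2.237 Tm = 2.237e+12 m.
Vis-viva: v = √(GM · (2/r − 1/a)).
2/r − 1/a = 2/2.237e+12 − 1/2.93e+12 = 5.52758e-13 m⁻¹.
v = √(6.531e+19 · 5.52758e-13) m/s ≈ 6008 m/s = 6.008 km/s.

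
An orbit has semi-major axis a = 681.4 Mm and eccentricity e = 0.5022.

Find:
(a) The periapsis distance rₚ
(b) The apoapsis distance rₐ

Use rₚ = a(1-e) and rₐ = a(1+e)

Convert to SI: a = 681.4 Mm = 6.814e+08 m.
(a) rₚ = a(1 − e) = 6.814e+08 · (1 − 0.5022) = 6.814e+08 · 0.4978 ≈ 3.392e+08 m = 339.2 Mm.
(b) rₐ = a(1 + e) = 6.814e+08 · (1 + 0.5022) = 6.814e+08 · 1.5022 ≈ 1.024e+09 m = 1.024 Gm.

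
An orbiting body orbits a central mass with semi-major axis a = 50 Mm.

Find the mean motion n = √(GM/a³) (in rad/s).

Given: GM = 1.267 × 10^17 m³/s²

Convert to SI: a = 50 Mm = 5e+07 m.
n = √(GM / a³).
n = √(1.267e+17 / (5e+07)³) rad/s ≈ 0.001007 rad/s.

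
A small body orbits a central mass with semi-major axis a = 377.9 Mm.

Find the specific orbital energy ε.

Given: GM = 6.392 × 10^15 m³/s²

Convert to SI: a = 377.9 Mm = 3.779e+08 m.
ε = −GM / (2a).
ε = −6.392e+15 / (2 · 3.779e+08) J/kg ≈ -8.457e+06 J/kg = -8.457 MJ/kg.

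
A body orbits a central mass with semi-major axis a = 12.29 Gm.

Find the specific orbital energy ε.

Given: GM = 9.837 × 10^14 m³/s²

Convert to SI: a = 12.29 Gm = 1.229e+10 m.
ε = −GM / (2a).
ε = −9.837e+14 / (2 · 1.229e+10) J/kg ≈ -4.002e+04 J/kg = -40.02 kJ/kg.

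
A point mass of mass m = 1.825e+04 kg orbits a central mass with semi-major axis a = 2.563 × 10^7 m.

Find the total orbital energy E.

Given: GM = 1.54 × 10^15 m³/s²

E = −GMm / (2a).
E = −1.54e+15 · 1.825e+04 / (2 · 2.563e+07) J ≈ -5.483e+11 J = -548.3 GJ.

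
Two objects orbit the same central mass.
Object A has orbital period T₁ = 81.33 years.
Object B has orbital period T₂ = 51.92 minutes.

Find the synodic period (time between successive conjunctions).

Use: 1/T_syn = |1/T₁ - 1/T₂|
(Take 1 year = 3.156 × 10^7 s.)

Convert to SI: T₁ = 81.33 years = 2.56677e+09 s; T₂ = 51.92 minutes = 3115.2 s.
T_syn = |T₁ · T₂ / (T₁ − T₂)|.
T_syn = |2.56677e+09 · 3115.2 / (2.56677e+09 − 3115.2)| s ≈ 3115 s = 51.92 minutes.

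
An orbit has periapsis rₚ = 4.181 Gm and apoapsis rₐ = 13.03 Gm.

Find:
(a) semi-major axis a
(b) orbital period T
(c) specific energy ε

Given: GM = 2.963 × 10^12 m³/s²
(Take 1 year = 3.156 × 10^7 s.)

Convert to SI: rₚ = 4.181 Gm = 4.181e+09 m; rₐ = 13.03 Gm = 1.303e+10 m.
(a) a = (rₚ + rₐ)/2 = (4.181e+09 + 1.303e+10)/2 ≈ 8.606e+09 m
(b) With a = (rₚ + rₐ)/2 = 8.6055e+09 m, T = 2π √(a³/GM) = 2π √((8.6055e+09)³/2.963e+12) s ≈ 2.914e+09 s
(c) With a = (rₚ + rₐ)/2 = 8.6055e+09 m, ε = −GM/(2a) = −2.963e+12/(2 · 8.6055e+09) J/kg ≈ -172.2 J/kg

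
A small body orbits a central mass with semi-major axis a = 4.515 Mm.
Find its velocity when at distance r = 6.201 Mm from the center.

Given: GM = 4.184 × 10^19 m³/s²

Convert to SI: a = 4.515 Mm = 4.515e+06 m; r = 6.201 Mm = 6.201e+06 m.
Vis-viva: v = √(GM · (2/r − 1/a)).
2/r − 1/a = 2/6.201e+06 − 1/4.515e+06 = 1.01045e-07 m⁻¹.
v = √(4.184e+19 · 1.01045e-07) m/s ≈ 2.056e+06 m/s = 2056 km/s.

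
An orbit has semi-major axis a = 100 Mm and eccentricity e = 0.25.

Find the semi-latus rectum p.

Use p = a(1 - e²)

Convert to SI: a = 100 Mm = 1e+08 m.
p = a (1 − e²).
p = 1e+08 · (1 − (0.25)²) = 1e+08 · 0.9375 ≈ 9.375e+07 m = 93.75 Mm.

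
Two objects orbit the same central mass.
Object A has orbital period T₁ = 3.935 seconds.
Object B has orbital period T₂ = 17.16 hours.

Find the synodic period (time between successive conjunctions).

Convert to SI: T₂ = 17.16 hours = 61776 s.
T_syn = |T₁ · T₂ / (T₁ − T₂)|.
T_syn = |3.935 · 61776 / (3.935 − 61776)| s ≈ 3.935 s = 3.935 seconds.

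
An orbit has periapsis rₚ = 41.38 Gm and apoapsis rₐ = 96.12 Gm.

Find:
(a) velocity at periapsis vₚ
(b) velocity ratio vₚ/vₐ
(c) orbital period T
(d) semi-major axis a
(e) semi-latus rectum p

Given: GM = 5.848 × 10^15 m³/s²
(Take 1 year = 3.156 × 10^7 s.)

Convert to SI: rₚ = 41.38 Gm = 4.138e+10 m; rₐ = 96.12 Gm = 9.612e+10 m.
(a) With a = (rₚ + rₐ)/2 = 6.875e+10 m, vₚ = √(GM (2/rₚ − 1/a)) = √(5.848e+15 · (2/4.138e+10 − 1/6.875e+10)) m/s ≈ 444.5 m/s
(b) Conservation of angular momentum (rₚvₚ = rₐvₐ) gives vₚ/vₐ = rₐ/rₚ = 9.612e+10/4.138e+10 ≈ 2.323
(c) With a = (rₚ + rₐ)/2 = 6.875e+10 m, T = 2π √(a³/GM) = 2π √((6.875e+10)³/5.848e+15) s ≈ 1.481e+09 s
(d) a = (rₚ + rₐ)/2 = (4.138e+10 + 9.612e+10)/2 ≈ 6.875e+10 m
(e) From a = (rₚ + rₐ)/2 = 6.875e+10 m and e = (rₐ − rₚ)/(rₐ + rₚ) = 0.398109, p = a(1 − e²) = 6.875e+10 · (1 − (0.398109)²) ≈ 5.785e+10 m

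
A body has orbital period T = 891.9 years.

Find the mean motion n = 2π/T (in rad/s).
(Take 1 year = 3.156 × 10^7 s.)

Convert to SI: T = 891.9 years = 2.81484e+10 s.
n = 2π / T.
n = 2π / 2.81484e+10 s ≈ 2.232e-10 rad/s.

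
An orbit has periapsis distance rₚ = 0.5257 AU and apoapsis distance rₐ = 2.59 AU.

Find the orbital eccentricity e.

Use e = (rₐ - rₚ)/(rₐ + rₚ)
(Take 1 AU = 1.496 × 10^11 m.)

Convert to SI: rₚ = 0.5257 AU = 7.86447e+10 m; rₐ = 2.59 AU = 3.87464e+11 m.
e = (rₐ − rₚ) / (rₐ + rₚ).
e = (3.87464e+11 − 7.86447e+10) / (3.87464e+11 + 7.86447e+10) = 3.08819e+11 / 4.66109e+11 ≈ 0.6625.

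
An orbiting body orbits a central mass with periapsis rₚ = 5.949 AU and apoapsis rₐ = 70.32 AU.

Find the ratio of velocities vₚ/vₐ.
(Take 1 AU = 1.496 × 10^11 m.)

Convert to SI: rₚ = 5.949 AU = 8.8997e+11 m; rₐ = 70.32 AU = 1.05199e+13 m.
Conservation of angular momentum gives rₚvₚ = rₐvₐ, so vₚ/vₐ = rₐ/rₚ.
vₚ/vₐ = 1.05199e+13 / 8.8997e+11 ≈ 11.82.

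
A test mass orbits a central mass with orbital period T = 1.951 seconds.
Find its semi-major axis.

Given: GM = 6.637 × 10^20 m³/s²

Invert Kepler's third law: a = (GM · T² / (4π²))^(1/3).
Substituting T = 1.951 s and GM = 6.637e+20 m³/s²:
a = (6.637e+20 · (1.951)² / (4π²))^(1/3) m
a ≈ 4e+06 m = 4 Mm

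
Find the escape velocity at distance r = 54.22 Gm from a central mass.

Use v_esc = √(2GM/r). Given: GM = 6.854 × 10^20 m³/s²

Convert to SI: r = 54.22 Gm = 5.422e+10 m.
Escape velocity comes from setting total energy to zero: ½v² − GM/r = 0 ⇒ v_esc = √(2GM / r).
v_esc = √(2 · 6.854e+20 / 5.422e+10) m/s ≈ 1.59e+05 m/s = 159 km/s.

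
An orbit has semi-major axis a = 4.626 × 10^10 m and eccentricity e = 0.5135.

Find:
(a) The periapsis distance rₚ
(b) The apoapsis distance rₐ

(a) rₚ = a(1 − e) = 4.626e+10 · (1 − 0.5135) = 4.626e+10 · 0.4865 ≈ 2.251e+10 m = 2.251 × 10^10 m.
(b) rₐ = a(1 + e) = 4.626e+10 · (1 + 0.5135) = 4.626e+10 · 1.5135 ≈ 7.001e+10 m = 7.001 × 10^10 m.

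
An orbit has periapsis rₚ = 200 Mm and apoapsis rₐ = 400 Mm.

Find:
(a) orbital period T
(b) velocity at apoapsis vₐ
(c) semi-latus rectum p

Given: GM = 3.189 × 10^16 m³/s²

Convert to SI: rₚ = 200 Mm = 2e+08 m; rₐ = 400 Mm = 4e+08 m.
(a) With a = (rₚ + rₐ)/2 = 3e+08 m, T = 2π √(a³/GM) = 2π √((3e+08)³/3.189e+16) s ≈ 1.828e+05 s
(b) With a = (rₚ + rₐ)/2 = 3e+08 m, vₐ = √(GM (2/rₐ − 1/a)) = √(3.189e+16 · (2/4e+08 − 1/3e+08)) m/s ≈ 7290 m/s
(c) From a = (rₚ + rₐ)/2 = 3e+08 m and e = (rₐ − rₚ)/(rₐ + rₚ) = 0.333333, p = a(1 − e²) = 3e+08 · (1 − (0.333333)²) ≈ 2.667e+08 m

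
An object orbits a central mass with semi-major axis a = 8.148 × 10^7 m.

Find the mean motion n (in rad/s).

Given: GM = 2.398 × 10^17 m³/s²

n = √(GM / a³).
n = √(2.398e+17 / (8.148e+07)³) rad/s ≈ 0.0006658 rad/s.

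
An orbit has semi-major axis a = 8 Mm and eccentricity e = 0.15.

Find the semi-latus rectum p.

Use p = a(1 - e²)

Convert to SI: a = 8 Mm = 8e+06 m.
p = a (1 − e²).
p = 8e+06 · (1 − (0.15)²) = 8e+06 · 0.9775 ≈ 7.82e+06 m = 7.82 Mm.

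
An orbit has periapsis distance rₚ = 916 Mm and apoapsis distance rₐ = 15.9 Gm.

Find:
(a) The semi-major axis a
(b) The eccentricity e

Convert to SI: rₚ = 916 Mm = 9.16e+08 m; rₐ = 15.9 Gm = 1.59e+10 m.
(a) a = (rₚ + rₐ) / 2 = (9.16e+08 + 1.59e+10) / 2 ≈ 8.408e+09 m = 8.408 Gm.
(b) e = (rₐ − rₚ) / (rₐ + rₚ) = (1.59e+10 − 9.16e+08) / (1.59e+10 + 9.16e+08) ≈ 0.8911.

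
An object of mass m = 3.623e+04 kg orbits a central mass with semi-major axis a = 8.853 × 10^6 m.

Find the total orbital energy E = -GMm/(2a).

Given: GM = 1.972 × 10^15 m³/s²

E = −GMm / (2a).
E = −1.972e+15 · 3.623e+04 / (2 · 8.853e+06) J ≈ -4.035e+12 J = -4.035 TJ.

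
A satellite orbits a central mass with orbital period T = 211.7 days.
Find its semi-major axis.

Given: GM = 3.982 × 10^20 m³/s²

Convert to SI: T = 211.7 days = 1.82909e+07 s.
Invert Kepler's third law: a = (GM · T² / (4π²))^(1/3).
Substituting T = 1.82909e+07 s and GM = 3.982e+20 m³/s²:
a = (3.982e+20 · (1.82909e+07)² / (4π²))^(1/3) m
a ≈ 1.5e+11 m = 150 Gm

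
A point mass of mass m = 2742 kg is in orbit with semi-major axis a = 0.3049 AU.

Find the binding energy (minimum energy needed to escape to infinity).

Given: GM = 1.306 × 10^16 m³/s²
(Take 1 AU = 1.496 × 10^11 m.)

Convert to SI: a = 0.3049 AU = 4.5613e+10 m.
Total orbital energy is E = −GMm/(2a); binding energy is E_bind = −E = GMm/(2a).
E_bind = 1.306e+16 · 2742 / (2 · 4.5613e+10) J ≈ 3.925e+08 J = 392.5 MJ.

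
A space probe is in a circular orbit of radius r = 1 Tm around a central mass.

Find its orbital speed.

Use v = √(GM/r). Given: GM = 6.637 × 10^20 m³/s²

Convert to SI: r = 1 Tm = 1e+12 m.
For a circular orbit, gravity supplies the centripetal force, so v = √(GM / r).
v = √(6.637e+20 / 1e+12) m/s ≈ 2.576e+04 m/s = 25.76 km/s.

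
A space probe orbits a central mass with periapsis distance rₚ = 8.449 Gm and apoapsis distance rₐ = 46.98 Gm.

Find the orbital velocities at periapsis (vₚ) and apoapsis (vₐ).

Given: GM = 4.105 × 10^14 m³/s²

Convert to SI: rₚ = 8.449 Gm = 8.449e+09 m; rₐ = 46.98 Gm = 4.698e+10 m.
Use the vis-viva equation v² = GM(2/r − 1/a) with a = (rₚ + rₐ)/2 = (8.449e+09 + 4.698e+10)/2 = 2.77145e+10 m.
vₚ = √(GM · (2/rₚ − 1/a)) = √(4.105e+14 · (2/8.449e+09 − 1/2.77145e+10)) m/s ≈ 287 m/s = 287 m/s.
vₐ = √(GM · (2/rₐ − 1/a)) = √(4.105e+14 · (2/4.698e+10 − 1/2.77145e+10)) m/s ≈ 51.61 m/s = 51.61 m/s.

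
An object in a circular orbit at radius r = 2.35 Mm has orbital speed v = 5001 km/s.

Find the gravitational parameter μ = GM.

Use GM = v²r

Convert to SI: r = 2.35 Mm = 2.35e+06 m; v = 5001 km/s = 5.001e+06 m/s.
For a circular orbit v² = GM/r, so GM = v² · r.
GM = (5.001e+06)² · 2.35e+06 m³/s² ≈ 5.877e+19 m³/s² = 5.877 × 10^19 m³/s².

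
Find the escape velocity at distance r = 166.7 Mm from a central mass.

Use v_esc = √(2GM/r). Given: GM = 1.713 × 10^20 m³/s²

Convert to SI: r = 166.7 Mm = 1.667e+08 m.
Escape velocity comes from setting total energy to zero: ½v² − GM/r = 0 ⇒ v_esc = √(2GM / r).
v_esc = √(2 · 1.713e+20 / 1.667e+08) m/s ≈ 1.434e+06 m/s = 1434 km/s.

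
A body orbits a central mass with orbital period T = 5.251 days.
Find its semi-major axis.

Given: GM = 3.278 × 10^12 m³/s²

Convert to SI: T = 5.251 days = 453686 s.
Invert Kepler's third law: a = (GM · T² / (4π²))^(1/3).
Substituting T = 453686 s and GM = 3.278e+12 m³/s²:
a = (3.278e+12 · (453686)² / (4π²))^(1/3) m
a ≈ 2.576e+07 m = 25.76 Mm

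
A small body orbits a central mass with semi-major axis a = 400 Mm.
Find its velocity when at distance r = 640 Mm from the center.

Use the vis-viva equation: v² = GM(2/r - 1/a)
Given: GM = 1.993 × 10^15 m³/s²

Convert to SI: a = 400 Mm = 4e+08 m; r = 640 Mm = 6.4e+08 m.
Vis-viva: v = √(GM · (2/r − 1/a)).
2/r − 1/a = 2/6.4e+08 − 1/4e+08 = 6.25e-10 m⁻¹.
v = √(1.993e+15 · 6.25e-10) m/s ≈ 1116 m/s = 1.116 km/s.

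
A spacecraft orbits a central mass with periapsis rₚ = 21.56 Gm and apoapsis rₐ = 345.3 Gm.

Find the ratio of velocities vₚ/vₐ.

Convert to SI: rₚ = 21.56 Gm = 2.156e+10 m; rₐ = 345.3 Gm = 3.453e+11 m.
Conservation of angular momentum gives rₚvₚ = rₐvₐ, so vₚ/vₐ = rₐ/rₚ.
vₚ/vₐ = 3.453e+11 / 2.156e+10 ≈ 16.02.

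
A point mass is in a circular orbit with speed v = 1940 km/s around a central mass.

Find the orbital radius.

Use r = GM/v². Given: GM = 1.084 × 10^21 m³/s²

Convert to SI: v = 1940 km/s = 1.94e+06 m/s.
For a circular orbit, v² = GM / r, so r = GM / v².
r = 1.084e+21 / (1.94e+06)² m ≈ 2.88e+08 m = 288 Mm.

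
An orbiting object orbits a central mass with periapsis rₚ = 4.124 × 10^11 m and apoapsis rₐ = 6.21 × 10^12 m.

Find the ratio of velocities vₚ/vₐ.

Conservation of angular momentum gives rₚvₚ = rₐvₐ, so vₚ/vₐ = rₐ/rₚ.
vₚ/vₐ = 6.21e+12 / 4.124e+11 ≈ 15.06.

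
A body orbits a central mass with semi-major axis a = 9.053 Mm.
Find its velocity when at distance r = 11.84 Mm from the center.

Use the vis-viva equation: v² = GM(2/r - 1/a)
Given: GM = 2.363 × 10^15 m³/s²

Convert to SI: a = 9.053 Mm = 9.053e+06 m; r = 11.84 Mm = 1.184e+07 m.
Vis-viva: v = √(GM · (2/r − 1/a)).
2/r − 1/a = 2/1.184e+07 − 1/9.053e+06 = 5.84583e-08 m⁻¹.
v = √(2.363e+15 · 5.84583e-08) m/s ≈ 1.175e+04 m/s = 11.75 km/s.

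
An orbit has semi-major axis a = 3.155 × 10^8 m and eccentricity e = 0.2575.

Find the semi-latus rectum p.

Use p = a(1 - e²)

p = a (1 − e²).
p = 3.155e+08 · (1 − (0.2575)²) = 3.155e+08 · 0.933694 ≈ 2.946e+08 m = 2.946 × 10^8 m.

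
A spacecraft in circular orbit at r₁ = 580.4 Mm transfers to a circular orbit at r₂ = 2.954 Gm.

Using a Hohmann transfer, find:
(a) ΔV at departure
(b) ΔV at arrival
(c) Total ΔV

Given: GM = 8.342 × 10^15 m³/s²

Convert to SI: r₁ = 580.4 Mm = 5.804e+08 m; r₂ = 2.954 Gm = 2.954e+09 m.
Transfer semi-major axis: a_t = (r₁ + r₂)/2 = (5.804e+08 + 2.954e+09)/2 = 1.7672e+09 m.
Circular speeds: v₁ = √(GM/r₁) = 3791.15 m/s, v₂ = √(GM/r₂) = 1680.47 m/s.
Transfer speeds (vis-viva v² = GM(2/r − 1/a_t)): v₁ᵗ = 4901.55 m/s, v₂ᵗ = 963.054 m/s.
(a) ΔV₁ = |v₁ᵗ − v₁| ≈ 1110 m/s = 1.11 km/s.
(b) ΔV₂ = |v₂ − v₂ᵗ| ≈ 717.4 m/s = 717.4 m/s.
(c) ΔV_total = ΔV₁ + ΔV₂ ≈ 1828 m/s = 1.828 km/s.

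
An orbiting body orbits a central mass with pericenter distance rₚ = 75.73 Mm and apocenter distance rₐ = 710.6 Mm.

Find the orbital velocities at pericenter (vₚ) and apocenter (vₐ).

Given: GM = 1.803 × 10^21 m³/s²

Convert to SI: rₚ = 75.73 Mm = 7.573e+07 m; rₐ = 710.6 Mm = 7.106e+08 m.
Use the vis-viva equation v² = GM(2/r − 1/a) with a = (rₚ + rₐ)/2 = (7.573e+07 + 7.106e+08)/2 = 3.93165e+08 m.
vₚ = √(GM · (2/rₚ − 1/a)) = √(1.803e+21 · (2/7.573e+07 − 1/3.93165e+08)) m/s ≈ 6.56e+06 m/s = 6560 km/s.
vₐ = √(GM · (2/rₐ − 1/a)) = √(1.803e+21 · (2/7.106e+08 − 1/3.93165e+08)) m/s ≈ 6.991e+05 m/s = 699.1 km/s.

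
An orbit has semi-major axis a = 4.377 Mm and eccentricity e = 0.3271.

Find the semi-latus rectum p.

Convert to SI: a = 4.377 Mm = 4.377e+06 m.
p = a (1 − e²).
p = 4.377e+06 · (1 − (0.3271)²) = 4.377e+06 · 0.893006 ≈ 3.909e+06 m = 3.909 Mm.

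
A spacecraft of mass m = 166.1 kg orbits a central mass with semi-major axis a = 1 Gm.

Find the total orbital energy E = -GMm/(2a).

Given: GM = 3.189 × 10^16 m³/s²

Convert to SI: a = 1 Gm = 1e+09 m.
E = −GMm / (2a).
E = −3.189e+16 · 166.1 / (2 · 1e+09) J ≈ -2.648e+09 J = -2.648 GJ.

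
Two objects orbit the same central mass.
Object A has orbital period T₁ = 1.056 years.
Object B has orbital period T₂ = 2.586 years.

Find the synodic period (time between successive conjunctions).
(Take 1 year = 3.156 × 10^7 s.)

Convert to SI: T₁ = 1.056 years = 3.33274e+07 s; T₂ = 2.586 years = 8.16142e+07 s.
T_syn = |T₁ · T₂ / (T₁ − T₂)|.
T_syn = |3.33274e+07 · 8.16142e+07 / (3.33274e+07 − 8.16142e+07)| s ≈ 5.633e+07 s = 1.785 years.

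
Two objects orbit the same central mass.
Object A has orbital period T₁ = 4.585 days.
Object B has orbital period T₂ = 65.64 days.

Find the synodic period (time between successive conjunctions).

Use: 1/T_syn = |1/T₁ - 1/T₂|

Convert to SI: T₁ = 4.585 days = 396144 s; T₂ = 65.64 days = 5.6713e+06 s.
T_syn = |T₁ · T₂ / (T₁ − T₂)|.
T_syn = |396144 · 5.6713e+06 / (396144 − 5.6713e+06)| s ≈ 4.259e+05 s = 4.929 days.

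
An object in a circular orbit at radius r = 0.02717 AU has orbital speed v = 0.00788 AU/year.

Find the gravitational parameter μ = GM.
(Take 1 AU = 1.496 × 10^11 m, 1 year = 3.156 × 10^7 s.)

Convert to SI: r = 0.02717 AU = 4.06463e+09 m; v = 0.00788 AU/year = 37.3526 m/s.
For a circular orbit v² = GM/r, so GM = v² · r.
GM = (37.3526)² · 4.06463e+09 m³/s² ≈ 5.671e+12 m³/s² = 5.671 × 10^12 m³/s².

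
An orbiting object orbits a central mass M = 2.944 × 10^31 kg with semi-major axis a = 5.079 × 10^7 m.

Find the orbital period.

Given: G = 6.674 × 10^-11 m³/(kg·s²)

GM = G · M = 6.674e-11 · 2.944e+31 = 1.96483e+21 m³/s².
Kepler's third law: T = 2π √(a³ / GM).
Substituting a = 5.079e+07 m and GM = 1.96483e+21 m³/s²:
T = 2π √((5.079e+07)³ / 1.96483e+21) s
T ≈ 51.31 s = 51.31 seconds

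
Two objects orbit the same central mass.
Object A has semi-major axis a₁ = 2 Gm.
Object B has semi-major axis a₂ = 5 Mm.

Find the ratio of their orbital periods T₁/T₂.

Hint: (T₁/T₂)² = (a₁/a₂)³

Convert to SI: a₁ = 2 Gm = 2e+09 m; a₂ = 5 Mm = 5e+06 m.
From Kepler's third law, (T₁/T₂)² = (a₁/a₂)³, so T₁/T₂ = (a₁/a₂)^(3/2).
a₁/a₂ = 2e+09 / 5e+06 = 400.
T₁/T₂ = (400)^(3/2) ≈ 8000.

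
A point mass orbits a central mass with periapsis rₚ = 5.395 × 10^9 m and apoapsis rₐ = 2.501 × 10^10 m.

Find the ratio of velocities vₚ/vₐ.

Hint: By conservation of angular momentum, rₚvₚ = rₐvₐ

Conservation of angular momentum gives rₚvₚ = rₐvₐ, so vₚ/vₐ = rₐ/rₚ.
vₚ/vₐ = 2.501e+10 / 5.395e+09 ≈ 4.636.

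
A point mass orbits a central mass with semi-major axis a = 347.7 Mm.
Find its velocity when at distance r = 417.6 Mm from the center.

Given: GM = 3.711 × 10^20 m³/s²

Convert to SI: a = 347.7 Mm = 3.477e+08 m; r = 417.6 Mm = 4.176e+08 m.
Vis-viva: v = √(GM · (2/r − 1/a)).
2/r − 1/a = 2/4.176e+08 − 1/3.477e+08 = 1.91323e-09 m⁻¹.
v = √(3.711e+20 · 1.91323e-09) m/s ≈ 8.426e+05 m/s = 842.6 km/s.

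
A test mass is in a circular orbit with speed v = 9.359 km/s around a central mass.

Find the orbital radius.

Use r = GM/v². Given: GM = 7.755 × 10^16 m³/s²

Convert to SI: v = 9.359 km/s = 9359 m/s.
For a circular orbit, v² = GM / r, so r = GM / v².
r = 7.755e+16 / (9359)² m ≈ 8.854e+08 m = 8.854 × 10^8 m.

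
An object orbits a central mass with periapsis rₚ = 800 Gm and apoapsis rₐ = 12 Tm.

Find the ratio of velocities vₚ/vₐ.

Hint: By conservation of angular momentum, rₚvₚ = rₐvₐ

Convert to SI: rₚ = 800 Gm = 8e+11 m; rₐ = 12 Tm = 1.2e+13 m.
Conservation of angular momentum gives rₚvₚ = rₐvₐ, so vₚ/vₐ = rₐ/rₚ.
vₚ/vₐ = 1.2e+13 / 8e+11 ≈ 15.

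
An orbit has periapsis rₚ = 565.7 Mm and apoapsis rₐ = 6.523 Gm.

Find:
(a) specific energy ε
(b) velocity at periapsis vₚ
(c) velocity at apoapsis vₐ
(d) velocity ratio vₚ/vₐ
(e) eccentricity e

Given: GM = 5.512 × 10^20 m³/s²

Convert to SI: rₚ = 565.7 Mm = 5.657e+08 m; rₐ = 6.523 Gm = 6.523e+09 m.
(a) With a = (rₚ + rₐ)/2 = 3.54435e+09 m, ε = −GM/(2a) = −5.512e+20/(2 · 3.54435e+09) J/kg ≈ -7.776e+10 J/kg
(b) With a = (rₚ + rₐ)/2 = 3.54435e+09 m, vₚ = √(GM (2/rₚ − 1/a)) = √(5.512e+20 · (2/5.657e+08 − 1/3.54435e+09)) m/s ≈ 1.339e+06 m/s
(c) With a = (rₚ + rₐ)/2 = 3.54435e+09 m, vₐ = √(GM (2/rₐ − 1/a)) = √(5.512e+20 · (2/6.523e+09 − 1/3.54435e+09)) m/s ≈ 1.161e+05 m/s
(d) Conservation of angular momentum (rₚvₚ = rₐvₐ) gives vₚ/vₐ = rₐ/rₚ = 6.523e+09/5.657e+08 ≈ 11.53
(e) e = (rₐ − rₚ)/(rₐ + rₚ) = (6.523e+09 − 5.657e+08)/(6.523e+09 + 5.657e+08) ≈ 0.8404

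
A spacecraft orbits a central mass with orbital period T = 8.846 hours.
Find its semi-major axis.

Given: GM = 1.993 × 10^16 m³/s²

Convert to SI: T = 8.846 hours = 31845.6 s.
Invert Kepler's third law: a = (GM · T² / (4π²))^(1/3).
Substituting T = 31845.6 s and GM = 1.993e+16 m³/s²:
a = (1.993e+16 · (31845.6)² / (4π²))^(1/3) m
a ≈ 8e+07 m = 80 Mm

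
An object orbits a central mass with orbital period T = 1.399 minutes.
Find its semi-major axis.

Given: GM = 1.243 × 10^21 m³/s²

Convert to SI: T = 1.399 minutes = 83.94 s.
Invert Kepler's third law: a = (GM · T² / (4π²))^(1/3).
Substituting T = 83.94 s and GM = 1.243e+21 m³/s²:
a = (1.243e+21 · (83.94)² / (4π²))^(1/3) m
a ≈ 6.054e+07 m = 60.54 Mm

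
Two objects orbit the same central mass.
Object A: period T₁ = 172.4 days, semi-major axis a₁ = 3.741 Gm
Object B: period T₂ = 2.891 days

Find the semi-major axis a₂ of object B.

Convert to SI: T₁ = 172.4 days = 1.48954e+07 s; a₁ = 3.741 Gm = 3.741e+09 m; T₂ = 2.891 days = 249782 s.
Kepler's third law: (T₁/T₂)² = (a₁/a₂)³ ⇒ a₂ = a₁ · (T₂/T₁)^(2/3).
T₂/T₁ = 249782 / 1.48954e+07 = 0.0167691.
a₂ = 3.741e+09 · (0.0167691)^(2/3) m ≈ 2.451e+08 m = 245.1 Mm.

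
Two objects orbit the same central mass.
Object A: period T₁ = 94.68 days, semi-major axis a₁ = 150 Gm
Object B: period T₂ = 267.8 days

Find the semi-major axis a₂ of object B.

Convert to SI: T₁ = 94.68 days = 8.18035e+06 s; a₁ = 150 Gm = 1.5e+11 m; T₂ = 267.8 days = 2.31379e+07 s.
Kepler's third law: (T₁/T₂)² = (a₁/a₂)³ ⇒ a₂ = a₁ · (T₂/T₁)^(2/3).
T₂/T₁ = 2.31379e+07 / 8.18035e+06 = 2.82847.
a₂ = 1.5e+11 · (2.82847)^(2/3) m ≈ 3e+11 m = 300 Gm.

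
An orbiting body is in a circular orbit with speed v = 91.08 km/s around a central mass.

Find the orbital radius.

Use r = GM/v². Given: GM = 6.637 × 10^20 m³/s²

Convert to SI: v = 91.08 km/s = 91080 m/s.
For a circular orbit, v² = GM / r, so r = GM / v².
r = 6.637e+20 / (91080)² m ≈ 8.001e+10 m = 80.01 Gm.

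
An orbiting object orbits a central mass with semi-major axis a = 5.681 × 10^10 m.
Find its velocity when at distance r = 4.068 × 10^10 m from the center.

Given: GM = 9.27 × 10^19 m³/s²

Vis-viva: v = √(GM · (2/r − 1/a)).
2/r − 1/a = 2/4.068e+10 − 1/5.681e+10 = 3.15617e-11 m⁻¹.
v = √(9.27e+19 · 3.15617e-11) m/s ≈ 5.409e+04 m/s = 54.09 km/s.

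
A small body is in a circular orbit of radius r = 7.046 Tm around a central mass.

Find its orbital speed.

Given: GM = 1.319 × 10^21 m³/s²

Convert to SI: r = 7.046 Tm = 7.046e+12 m.
For a circular orbit, gravity supplies the centripetal force, so v = √(GM / r).
v = √(1.319e+21 / 7.046e+12) m/s ≈ 1.368e+04 m/s = 13.68 km/s.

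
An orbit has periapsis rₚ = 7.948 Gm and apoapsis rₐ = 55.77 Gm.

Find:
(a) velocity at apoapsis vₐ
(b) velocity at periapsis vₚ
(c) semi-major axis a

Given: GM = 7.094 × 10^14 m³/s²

Convert to SI: rₚ = 7.948 Gm = 7.948e+09 m; rₐ = 55.77 Gm = 5.577e+10 m.
(a) With a = (rₚ + rₐ)/2 = 3.1859e+10 m, vₐ = √(GM (2/rₐ − 1/a)) = √(7.094e+14 · (2/5.577e+10 − 1/3.1859e+10)) m/s ≈ 56.33 m/s
(b) With a = (rₚ + rₐ)/2 = 3.1859e+10 m, vₚ = √(GM (2/rₚ − 1/a)) = √(7.094e+14 · (2/7.948e+09 − 1/3.1859e+10)) m/s ≈ 395.3 m/s
(c) a = (rₚ + rₐ)/2 = (7.948e+09 + 5.577e+10)/2 ≈ 3.186e+10 m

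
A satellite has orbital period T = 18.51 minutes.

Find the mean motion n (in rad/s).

Convert to SI: T = 18.51 minutes = 1110.6 s.
n = 2π / T.
n = 2π / 1110.6 s ≈ 0.005657 rad/s.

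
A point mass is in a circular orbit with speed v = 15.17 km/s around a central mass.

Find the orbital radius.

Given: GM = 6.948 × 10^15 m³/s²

Convert to SI: v = 15.17 km/s = 15170 m/s.
For a circular orbit, v² = GM / r, so r = GM / v².
r = 6.948e+15 / (15170)² m ≈ 3.019e+07 m = 30.19 Mm.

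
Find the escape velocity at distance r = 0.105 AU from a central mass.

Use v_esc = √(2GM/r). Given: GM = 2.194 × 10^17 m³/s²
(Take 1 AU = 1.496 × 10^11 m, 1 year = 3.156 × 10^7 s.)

Convert to SI: r = 0.105 AU = 1.5708e+10 m.
Escape velocity comes from setting total energy to zero: ½v² − GM/r = 0 ⇒ v_esc = √(2GM / r).
v_esc = √(2 · 2.194e+17 / 1.5708e+10) m/s ≈ 5285 m/s = 1.115 AU/year.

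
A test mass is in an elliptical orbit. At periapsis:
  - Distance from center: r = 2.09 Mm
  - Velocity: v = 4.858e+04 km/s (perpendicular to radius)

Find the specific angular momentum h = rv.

Convert to SI: r = 2.09 Mm = 2.09e+06 m; v = 4.858e+04 km/s = 4.858e+07 m/s.
With v perpendicular to r, h = r · v.
h = 2.09e+06 · 4.858e+07 m²/s ≈ 1.015e+14 m²/s.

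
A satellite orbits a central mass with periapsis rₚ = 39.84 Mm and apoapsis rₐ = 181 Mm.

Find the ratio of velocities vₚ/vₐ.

Convert to SI: rₚ = 39.84 Mm = 3.984e+07 m; rₐ = 181 Mm = 1.81e+08 m.
Conservation of angular momentum gives rₚvₚ = rₐvₐ, so vₚ/vₐ = rₐ/rₚ.
vₚ/vₐ = 1.81e+08 / 3.984e+07 ≈ 4.543.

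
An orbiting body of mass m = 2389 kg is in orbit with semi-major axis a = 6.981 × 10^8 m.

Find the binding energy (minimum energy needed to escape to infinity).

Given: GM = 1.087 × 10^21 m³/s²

Total orbital energy is E = −GMm/(2a); binding energy is E_bind = −E = GMm/(2a).
E_bind = 1.087e+21 · 2389 / (2 · 6.981e+08) J ≈ 1.86e+15 J = 1.86 PJ.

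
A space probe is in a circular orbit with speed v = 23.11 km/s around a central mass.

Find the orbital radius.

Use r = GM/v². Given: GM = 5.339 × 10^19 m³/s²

Convert to SI: v = 23.11 km/s = 23110 m/s.
For a circular orbit, v² = GM / r, so r = GM / v².
r = 5.339e+19 / (23110)² m ≈ 9.997e+10 m = 99.97 Gm.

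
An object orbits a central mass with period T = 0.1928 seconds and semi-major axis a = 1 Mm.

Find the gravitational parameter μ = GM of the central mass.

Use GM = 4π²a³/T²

Convert to SI: a = 1 Mm = 1e+06 m.
GM = 4π² · a³ / T².
GM = 4π² · (1e+06)³ / (0.1928)² m³/s² ≈ 1.062e+21 m³/s² = 1.062 × 10^21 m³/s².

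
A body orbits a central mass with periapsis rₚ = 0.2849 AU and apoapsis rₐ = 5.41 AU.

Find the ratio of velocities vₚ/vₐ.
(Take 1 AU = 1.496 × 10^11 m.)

Convert to SI: rₚ = 0.2849 AU = 4.2621e+10 m; rₐ = 5.41 AU = 8.09336e+11 m.
Conservation of angular momentum gives rₚvₚ = rₐvₐ, so vₚ/vₐ = rₐ/rₚ.
vₚ/vₐ = 8.09336e+11 / 4.2621e+10 ≈ 18.99.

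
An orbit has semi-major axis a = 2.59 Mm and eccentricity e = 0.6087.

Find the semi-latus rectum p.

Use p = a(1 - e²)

Convert to SI: a = 2.59 Mm = 2.59e+06 m.
p = a (1 − e²).
p = 2.59e+06 · (1 − (0.6087)²) = 2.59e+06 · 0.629484 ≈ 1.63e+06 m = 1.63 Mm.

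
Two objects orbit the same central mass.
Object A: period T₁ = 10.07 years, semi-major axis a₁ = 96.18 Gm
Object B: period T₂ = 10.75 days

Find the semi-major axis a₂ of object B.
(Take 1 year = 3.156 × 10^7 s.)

Convert to SI: T₁ = 10.07 years = 3.17809e+08 s; a₁ = 96.18 Gm = 9.618e+10 m; T₂ = 10.75 days = 928800 s.
Kepler's third law: (T₁/T₂)² = (a₁/a₂)³ ⇒ a₂ = a₁ · (T₂/T₁)^(2/3).
T₂/T₁ = 928800 / 3.17809e+08 = 0.00292251.
a₂ = 9.618e+10 · (0.00292251)^(2/3) m ≈ 1.966e+09 m = 1.966 Gm.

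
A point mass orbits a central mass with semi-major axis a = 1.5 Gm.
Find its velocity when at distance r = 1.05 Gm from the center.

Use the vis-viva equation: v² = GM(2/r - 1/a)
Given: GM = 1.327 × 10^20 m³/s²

Convert to SI: a = 1.5 Gm = 1.5e+09 m; r = 1.05 Gm = 1.05e+09 m.
Vis-viva: v = √(GM · (2/r − 1/a)).
2/r − 1/a = 2/1.05e+09 − 1/1.5e+09 = 1.2381e-09 m⁻¹.
v = √(1.327e+20 · 1.2381e-09) m/s ≈ 4.053e+05 m/s = 405.3 km/s.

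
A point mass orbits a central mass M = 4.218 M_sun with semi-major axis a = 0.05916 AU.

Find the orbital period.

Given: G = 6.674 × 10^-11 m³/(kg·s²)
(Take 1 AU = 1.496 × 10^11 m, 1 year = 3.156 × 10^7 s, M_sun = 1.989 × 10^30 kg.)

Convert to SI: a = 0.05916 AU = 8.85034e+09 m; M = 4.218 M_sun = 8.3896e+30 kg.
GM = G · M = 6.674e-11 · 8.3896e+30 = 5.59922e+20 m³/s².
Kepler's third law: T = 2π √(a³ / GM).
Substituting a = 8.85034e+09 m and GM = 5.59922e+20 m³/s²:
T = 2π √((8.85034e+09)³ / 5.59922e+20) s
T ≈ 2.211e+05 s = 0.007005 years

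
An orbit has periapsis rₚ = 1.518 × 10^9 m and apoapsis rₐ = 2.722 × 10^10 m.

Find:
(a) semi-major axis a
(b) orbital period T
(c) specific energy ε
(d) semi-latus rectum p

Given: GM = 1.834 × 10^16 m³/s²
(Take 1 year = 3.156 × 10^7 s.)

(a) a = (rₚ + rₐ)/2 = (1.518e+09 + 2.722e+10)/2 ≈ 1.437e+10 m
(b) With a = (rₚ + rₐ)/2 = 1.4369e+10 m, T = 2π √(a³/GM) = 2π √((1.4369e+10)³/1.834e+16) s ≈ 7.991e+07 s
(c) With a = (rₚ + rₐ)/2 = 1.4369e+10 m, ε = −GM/(2a) = −1.834e+16/(2 · 1.4369e+10) J/kg ≈ -6.382e+05 J/kg
(d) From a = (rₚ + rₐ)/2 = 1.4369e+10 m and e = (rₐ − rₚ)/(rₐ + rₚ) = 0.894356, p = a(1 − e²) = 1.4369e+10 · (1 − (0.894356)²) ≈ 2.876e+09 m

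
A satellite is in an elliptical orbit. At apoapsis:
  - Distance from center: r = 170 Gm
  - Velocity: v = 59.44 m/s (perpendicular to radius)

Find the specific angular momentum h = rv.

Convert to SI: r = 170 Gm = 1.7e+11 m.
With v perpendicular to r, h = r · v.
h = 1.7e+11 · 59.44 m²/s ≈ 1.01e+13 m²/s.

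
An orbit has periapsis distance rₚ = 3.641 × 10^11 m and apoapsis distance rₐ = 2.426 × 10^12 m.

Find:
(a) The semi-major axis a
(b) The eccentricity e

(a) a = (rₚ + rₐ) / 2 = (3.641e+11 + 2.426e+12) / 2 ≈ 1.395e+12 m = 1.395 × 10^12 m.
(b) e = (rₐ − rₚ) / (rₐ + rₚ) = (2.426e+12 − 3.641e+11) / (2.426e+12 + 3.641e+11) ≈ 0.739.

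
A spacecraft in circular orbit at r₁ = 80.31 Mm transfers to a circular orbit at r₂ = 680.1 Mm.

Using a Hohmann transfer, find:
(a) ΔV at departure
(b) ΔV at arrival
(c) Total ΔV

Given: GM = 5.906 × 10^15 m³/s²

Convert to SI: r₁ = 80.31 Mm = 8.031e+07 m; r₂ = 680.1 Mm = 6.801e+08 m.
Transfer semi-major axis: a_t = (r₁ + r₂)/2 = (8.031e+07 + 6.801e+08)/2 = 3.80205e+08 m.
Circular speeds: v₁ = √(GM/r₁) = 8575.55 m/s, v₂ = √(GM/r₂) = 2946.87 m/s.
Transfer speeds (vis-viva v² = GM(2/r − 1/a_t)): v₁ᵗ = 11469.4 m/s, v₂ᵗ = 1354.37 m/s.
(a) ΔV₁ = |v₁ᵗ − v₁| ≈ 2894 m/s = 2.894 km/s.
(b) ΔV₂ = |v₂ − v₂ᵗ| ≈ 1592 m/s = 1.592 km/s.
(c) ΔV_total = ΔV₁ + ΔV₂ ≈ 4486 m/s = 4.486 km/s.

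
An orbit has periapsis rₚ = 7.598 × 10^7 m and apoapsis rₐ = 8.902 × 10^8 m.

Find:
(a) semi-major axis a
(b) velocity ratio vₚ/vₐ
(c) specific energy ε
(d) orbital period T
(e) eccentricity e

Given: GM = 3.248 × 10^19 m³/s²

(a) a = (rₚ + rₐ)/2 = (7.598e+07 + 8.902e+08)/2 ≈ 4.831e+08 m
(b) Conservation of angular momentum (rₚvₚ = rₐvₐ) gives vₚ/vₐ = rₐ/rₚ = 8.902e+08/7.598e+07 ≈ 11.72
(c) With a = (rₚ + rₐ)/2 = 4.8309e+08 m, ε = −GM/(2a) = −3.248e+19/(2 · 4.8309e+08) J/kg ≈ -3.362e+10 J/kg
(d) With a = (rₚ + rₐ)/2 = 4.8309e+08 m, T = 2π √(a³/GM) = 2π √((4.8309e+08)³/3.248e+19) s ≈ 1.171e+04 s
(e) e = (rₐ − rₚ)/(rₐ + rₚ) = (8.902e+08 − 7.598e+07)/(8.902e+08 + 7.598e+07) ≈ 0.8427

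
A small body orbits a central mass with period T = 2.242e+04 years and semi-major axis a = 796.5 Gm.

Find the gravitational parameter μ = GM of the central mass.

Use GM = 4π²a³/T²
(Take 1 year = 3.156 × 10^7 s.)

Convert to SI: T = 2.242e+04 years = 7.07575e+11 s; a = 796.5 Gm = 7.965e+11 m.
GM = 4π² · a³ / T².
GM = 4π² · (7.965e+11)³ / (7.07575e+11)² m³/s² ≈ 3.984e+13 m³/s² = 3.984 × 10^13 m³/s².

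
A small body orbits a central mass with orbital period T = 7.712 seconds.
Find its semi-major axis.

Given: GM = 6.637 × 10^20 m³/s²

Invert Kepler's third law: a = (GM · T² / (4π²))^(1/3).
Substituting T = 7.712 s and GM = 6.637e+20 m³/s²:
a = (6.637e+20 · (7.712)² / (4π²))^(1/3) m
a ≈ 1e+07 m = 10 Mm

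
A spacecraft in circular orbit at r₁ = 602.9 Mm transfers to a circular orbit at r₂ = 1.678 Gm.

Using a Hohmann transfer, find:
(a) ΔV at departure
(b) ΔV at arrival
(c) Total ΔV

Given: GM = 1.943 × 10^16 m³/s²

Convert to SI: r₁ = 602.9 Mm = 6.029e+08 m; r₂ = 1.678 Gm = 1.678e+09 m.
Transfer semi-major axis: a_t = (r₁ + r₂)/2 = (6.029e+08 + 1.678e+09)/2 = 1.14045e+09 m.
Circular speeds: v₁ = √(GM/r₁) = 5676.93 m/s, v₂ = √(GM/r₂) = 3402.83 m/s.
Transfer speeds (vis-viva v² = GM(2/r − 1/a_t)): v₁ᵗ = 6886.07 m/s, v₂ᵗ = 2474.14 m/s.
(a) ΔV₁ = |v₁ᵗ − v₁| ≈ 1209 m/s = 1.209 km/s.
(b) ΔV₂ = |v₂ − v₂ᵗ| ≈ 928.7 m/s = 928.7 m/s.
(c) ΔV_total = ΔV₁ + ΔV₂ ≈ 2138 m/s = 2.138 km/s.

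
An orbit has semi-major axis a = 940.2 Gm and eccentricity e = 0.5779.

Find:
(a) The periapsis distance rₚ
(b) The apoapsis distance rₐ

Convert to SI: a = 940.2 Gm = 9.402e+11 m.
(a) rₚ = a(1 − e) = 9.402e+11 · (1 − 0.5779) = 9.402e+11 · 0.4221 ≈ 3.969e+11 m = 396.9 Gm.
(b) rₐ = a(1 + e) = 9.402e+11 · (1 + 0.5779) = 9.402e+11 · 1.5779 ≈ 1.484e+12 m = 1.484 Tm.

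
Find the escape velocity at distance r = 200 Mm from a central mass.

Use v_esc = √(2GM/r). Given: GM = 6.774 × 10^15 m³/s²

Convert to SI: r = 200 Mm = 2e+08 m.
Escape velocity comes from setting total energy to zero: ½v² − GM/r = 0 ⇒ v_esc = √(2GM / r).
v_esc = √(2 · 6.774e+15 / 2e+08) m/s ≈ 8230 m/s = 8.23 km/s.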